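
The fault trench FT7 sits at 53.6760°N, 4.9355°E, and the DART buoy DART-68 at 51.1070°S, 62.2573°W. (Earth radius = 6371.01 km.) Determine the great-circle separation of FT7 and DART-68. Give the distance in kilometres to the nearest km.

13218 km

Δφ = -104.7830°,  Δλ = -67.1928°
a = sin²(Δφ/2) + cos φ₁ cos φ₂ sin²(Δλ/2) = 0.741455
c = 2·arcsin(√a) = 2.074771 rad = 118.8756°
d = R·c = 6371.01 × 2.074771 = 13218.4 km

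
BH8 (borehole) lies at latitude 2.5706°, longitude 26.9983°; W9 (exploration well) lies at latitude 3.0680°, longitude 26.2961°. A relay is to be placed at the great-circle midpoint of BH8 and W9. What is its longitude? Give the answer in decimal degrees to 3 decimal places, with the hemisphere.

26.647°E

Bx = cos φ₂ cos Δλ = 0.998492,  By = cos φ₂ sin Δλ = -0.012238
φₘ = atan2(sin φ₁ + sin φ₂, √((cos φ₁ + Bx)² + By²)) = 2.81935°
λₘ = λ₁ + atan2(By, cos φ₁ + Bx) = 26.64728°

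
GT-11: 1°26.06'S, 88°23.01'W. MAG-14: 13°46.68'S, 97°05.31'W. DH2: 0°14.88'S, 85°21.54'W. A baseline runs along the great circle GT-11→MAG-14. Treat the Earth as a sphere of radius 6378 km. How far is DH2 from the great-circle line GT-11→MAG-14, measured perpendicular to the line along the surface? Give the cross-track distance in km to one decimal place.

202.8 km

GT-11: φ = -1.43433°, λ = -88.38350°
MAG-14: φ = -13.77800°, λ = -97.08850°
DH2: φ = -0.24800°, λ = -85.35900°
δ₁₃ = central angle GT-11→DH2 = 0.056697 rad  (haversine)
θ₁₃ = bearing GT-11→DH2 = 68.608°,  θ₁₂ = bearing GT-11→MAG-14 = 214.477°
dₓₜ = R·arcsin(sin δ₁₃ · sin(θ₁₃ − θ₁₂)) = 6378·arcsin(0.05667·sin(-145.870°)) = -202.818 km
|dₓₜ| = 202.818 km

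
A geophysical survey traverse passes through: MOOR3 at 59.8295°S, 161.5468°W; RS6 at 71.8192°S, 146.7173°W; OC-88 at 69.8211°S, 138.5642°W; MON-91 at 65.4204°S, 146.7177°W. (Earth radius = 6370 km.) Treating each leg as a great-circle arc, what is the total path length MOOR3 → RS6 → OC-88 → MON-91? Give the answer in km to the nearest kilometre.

2453 km

MOOR3→RS6: c = 0.233070 rad, d = 1484.66 km
RS6→OC-88: c = 0.058247 rad, d = 371.03 km
OC-88→MON-91: c = 0.093828 rad, d = 597.68 km
Total = 1484.66 + 371.03 + 597.68 = 2453.37 km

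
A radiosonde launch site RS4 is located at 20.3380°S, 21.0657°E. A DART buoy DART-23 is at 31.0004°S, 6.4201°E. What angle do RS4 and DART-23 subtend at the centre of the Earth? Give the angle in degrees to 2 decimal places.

16.94°

Δφ = -10.6624°,  Δλ = -14.6456°
a = sin²(Δφ/2) + cos φ₁ cos φ₂ sin²(Δλ/2) = 0.021690
c = 2·arcsin(√a) = 0.295626 rad = 16.9381°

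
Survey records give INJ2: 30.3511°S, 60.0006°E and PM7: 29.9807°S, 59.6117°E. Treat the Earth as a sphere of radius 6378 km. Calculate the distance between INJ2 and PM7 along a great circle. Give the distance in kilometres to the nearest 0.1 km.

55.7 km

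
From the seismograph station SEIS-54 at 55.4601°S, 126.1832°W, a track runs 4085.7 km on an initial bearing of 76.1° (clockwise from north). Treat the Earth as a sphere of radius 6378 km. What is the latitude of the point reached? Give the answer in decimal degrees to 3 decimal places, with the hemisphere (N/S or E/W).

35.381°S

δ = d/R = 4085.7/6378 = 0.640593 rad
φ₂ = arcsin(sin φ₁ cos δ + cos φ₁ sin δ cos θ)
   = arcsin(-0.82373·0.80174 + 0.56698·0.59767·0.24023) = -35.38126°
λ₂ = λ₁ + atan2(sin θ sin δ cos φ₁, cos δ − sin φ₁ sin φ₂) = -80.81905°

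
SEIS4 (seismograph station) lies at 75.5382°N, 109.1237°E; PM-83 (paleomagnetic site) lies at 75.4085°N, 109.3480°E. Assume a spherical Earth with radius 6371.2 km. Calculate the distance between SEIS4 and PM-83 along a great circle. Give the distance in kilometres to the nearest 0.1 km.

15.7 km

Δφ = -0.1297°,  Δλ = 0.2243°
a = sin²(Δφ/2) + cos φ₁ cos φ₂ sin²(Δλ/2) = 0.000002
c = 2·arcsin(√a) = 0.002467 rad = 0.1414°
d = R·c = 6371.2 × 0.002467 = 15.7 km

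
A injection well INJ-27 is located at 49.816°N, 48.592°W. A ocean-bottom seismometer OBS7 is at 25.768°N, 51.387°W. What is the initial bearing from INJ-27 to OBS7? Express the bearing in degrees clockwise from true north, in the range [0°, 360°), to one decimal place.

Δλ = -2.7950°
y = sin Δλ · cos φ₂ = -0.043914
x = cos φ₁ sin φ₂ − sin φ₁ cos φ₂ cos Δλ = -0.406683
θ = atan2(y, x) = -173.8371° → 186.1629° (mod 360°)

186.2°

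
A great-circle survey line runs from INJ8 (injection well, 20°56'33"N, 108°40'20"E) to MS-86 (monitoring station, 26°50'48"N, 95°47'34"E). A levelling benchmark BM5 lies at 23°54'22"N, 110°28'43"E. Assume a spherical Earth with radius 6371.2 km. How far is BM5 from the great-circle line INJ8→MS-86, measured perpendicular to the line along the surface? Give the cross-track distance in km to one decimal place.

378.2 km

INJ8: φ = +20.94250°, λ = +108.67222°
MS-86: φ = +26.84667°, λ = +95.79278°
BM5: φ = +23.90611°, λ = +110.47861°
δ₁₃ = central angle INJ8→BM5 = 0.059367 rad  (haversine)
θ₁₃ = bearing INJ8→BM5 = 29.058°,  θ₁₂ = bearing INJ8→MS-86 = 299.143°
dₓₜ = R·arcsin(sin δ₁₃ · sin(θ₁₃ − θ₁₂)) = 6371.2·arcsin(0.05933·sin(-270.084°)) = 378.242 km
|dₓₜ| = 378.242 km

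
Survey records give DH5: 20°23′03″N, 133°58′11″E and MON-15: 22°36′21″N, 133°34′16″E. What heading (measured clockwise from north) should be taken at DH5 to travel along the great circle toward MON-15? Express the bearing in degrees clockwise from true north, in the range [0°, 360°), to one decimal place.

350.6°

DH5: φ = +20.38417°, λ = +133.96972°
MON-15: φ = +22.60583°, λ = +133.57111°
Δλ = -0.3986°
y = sin Δλ · cos φ₂ = -0.006423
x = cos φ₁ sin φ₂ − sin φ₁ cos φ₂ cos Δλ = 0.038773
θ = atan2(y, x) = -9.4052° → 350.5948° (mod 360°)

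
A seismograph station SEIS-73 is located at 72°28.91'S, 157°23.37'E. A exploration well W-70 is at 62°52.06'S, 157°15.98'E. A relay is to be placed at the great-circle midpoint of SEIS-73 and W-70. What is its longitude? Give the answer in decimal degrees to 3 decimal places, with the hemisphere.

157.315°E

SEIS-73: φ = -72.48183°, λ = +157.38950°
W-70: φ = -62.86767°, λ = +157.26633°
Bx = cos φ₂ cos Δλ = 0.456046,  By = cos φ₂ sin Δλ = -0.000980
φₘ = atan2(sin φ₁ + sin φ₂, √((cos φ₁ + Bx)² + By²)) = -67.67476°
λₘ = λ₁ + atan2(By, cos φ₁ + Bx) = 157.31530°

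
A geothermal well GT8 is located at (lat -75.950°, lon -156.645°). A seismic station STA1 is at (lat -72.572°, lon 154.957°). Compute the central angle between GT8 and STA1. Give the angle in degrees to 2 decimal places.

13.14°

Δφ = 3.3780°,  Δλ = -48.3980°
a = sin²(Δφ/2) + cos φ₁ cos φ₂ sin²(Δλ/2) = 0.013086
c = 2·arcsin(√a) = 0.229289 rad = 13.1373°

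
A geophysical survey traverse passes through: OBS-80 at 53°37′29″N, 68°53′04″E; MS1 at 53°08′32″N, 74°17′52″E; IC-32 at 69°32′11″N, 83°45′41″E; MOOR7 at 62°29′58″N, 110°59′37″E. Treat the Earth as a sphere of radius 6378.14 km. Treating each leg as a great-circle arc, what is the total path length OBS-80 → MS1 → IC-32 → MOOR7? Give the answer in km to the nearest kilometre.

3693 km

OBS-80: φ = +53.62472°, λ = +68.88444°
MS1: φ = +53.14222°, λ = +74.29778°
IC-32: φ = +69.53639°, λ = +83.76139°
MOOR7: φ = +62.49944°, λ = +110.99361°
OBS-80→MS1: c = 0.056965 rad, d = 363.33 km
MS1→IC-32: c = 0.296076 rad, d = 1888.42 km
IC-32→MOOR7: c = 0.225986 rad, d = 1441.37 km
Total = 363.33 + 1888.42 + 1441.37 = 3693.12 km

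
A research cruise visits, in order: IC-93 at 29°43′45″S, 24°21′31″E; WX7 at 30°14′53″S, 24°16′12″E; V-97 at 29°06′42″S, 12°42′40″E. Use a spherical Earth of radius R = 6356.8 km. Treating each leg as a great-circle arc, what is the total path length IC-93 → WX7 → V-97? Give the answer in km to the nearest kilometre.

IC-93: φ = -29.72917°, λ = +24.35861°
WX7: φ = -30.24806°, λ = +24.27000°
V-97: φ = -29.11167°, λ = +12.71111°
IC-93→WX7: c = 0.009155 rad, d = 58.20 km
WX7→V-97: c = 0.176314 rad, d = 1120.79 km
Total = 58.20 + 1120.79 = 1178.99 km

1179 km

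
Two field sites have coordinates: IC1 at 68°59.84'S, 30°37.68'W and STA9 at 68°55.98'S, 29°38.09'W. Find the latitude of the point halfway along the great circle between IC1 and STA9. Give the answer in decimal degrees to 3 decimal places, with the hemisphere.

68.966°S

IC1: φ = -68.99733°, λ = -30.62800°
STA9: φ = -68.93300°, λ = -29.63483°
Bx = cos φ₂ cos Δλ = 0.359405,  By = cos φ₂ sin Δλ = 0.006231
φₘ = atan2(sin φ₁ + sin φ₂, √((cos φ₁ + Bx)² + By²)) = -68.96589°
λₘ = λ₁ + atan2(By, cos φ₁ + Bx) = -30.13069°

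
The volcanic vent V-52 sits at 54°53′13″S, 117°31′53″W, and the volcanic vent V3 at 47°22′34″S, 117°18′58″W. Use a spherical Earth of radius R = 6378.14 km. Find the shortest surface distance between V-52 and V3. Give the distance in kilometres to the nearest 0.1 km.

836.2 km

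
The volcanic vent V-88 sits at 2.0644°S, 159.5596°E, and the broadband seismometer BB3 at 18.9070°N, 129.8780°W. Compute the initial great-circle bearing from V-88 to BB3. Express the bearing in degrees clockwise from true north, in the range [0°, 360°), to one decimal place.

Δλ = 70.5624°
y = sin Δλ · cos φ₂ = 0.892125
x = cos φ₁ sin φ₂ − sin φ₁ cos φ₂ cos Δλ = 0.335164
θ = atan2(y, x) = 69.4092° → 69.4092° (mod 360°)

69.4°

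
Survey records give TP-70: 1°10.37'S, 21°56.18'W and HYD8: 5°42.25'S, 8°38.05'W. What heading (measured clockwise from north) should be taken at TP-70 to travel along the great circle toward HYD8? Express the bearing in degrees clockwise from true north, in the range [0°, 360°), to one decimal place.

TP-70: φ = -1.17283°, λ = -21.93633°
HYD8: φ = -5.70417°, λ = -8.63417°
Δλ = 13.3022°
y = sin Δλ · cos φ₂ = 0.228947
x = cos φ₁ sin φ₂ − sin φ₁ cos φ₂ cos Δλ = -0.079551
θ = atan2(y, x) = 109.1605° → 109.1605° (mod 360°)

109.2°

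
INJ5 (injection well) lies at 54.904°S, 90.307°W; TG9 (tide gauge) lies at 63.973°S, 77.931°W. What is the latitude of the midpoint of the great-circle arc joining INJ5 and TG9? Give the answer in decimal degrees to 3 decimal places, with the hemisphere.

Bx = cos φ₂ cos Δλ = 0.428598,  By = cos φ₂ sin Δλ = 0.094045
φₘ = atan2(sin φ₁ + sin φ₂, √((cos φ₁ + Bx)² + By²)) = -59.58223°
λₘ = λ₁ + atan2(By, cos φ₁ + Bx) = -84.95328°

59.582°S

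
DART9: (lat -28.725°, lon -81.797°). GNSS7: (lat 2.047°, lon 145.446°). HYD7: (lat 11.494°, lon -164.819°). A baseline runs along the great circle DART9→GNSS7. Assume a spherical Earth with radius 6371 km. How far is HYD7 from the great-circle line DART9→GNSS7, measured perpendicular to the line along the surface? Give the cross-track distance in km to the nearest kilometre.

δ₁₃ = central angle DART9→HYD7 = 1.562163 rad  (haversine)
θ₁₃ = bearing DART9→HYD7 = 283.413°,  θ₁₂ = bearing DART9→GNSS7 = 248.115°
dₓₜ = R·arcsin(sin δ₁₃ · sin(θ₁₃ − θ₁₂)) = 6371·arcsin(0.99996·sin(35.298°)) = 3924.763 km
|dₓₜ| = 3924.763 km

3925 km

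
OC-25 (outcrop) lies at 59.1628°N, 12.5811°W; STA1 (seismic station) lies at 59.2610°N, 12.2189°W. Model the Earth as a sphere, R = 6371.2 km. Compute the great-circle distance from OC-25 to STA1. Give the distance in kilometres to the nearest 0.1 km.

23.3 km

Δφ = 0.0982°,  Δλ = 0.3622°
a = sin²(Δφ/2) + cos φ₁ cos φ₂ sin²(Δλ/2) = 0.000003
c = 2·arcsin(√a) = 0.003662 rad = 0.2098°
d = R·c = 6371.2 × 0.003662 = 23.3 km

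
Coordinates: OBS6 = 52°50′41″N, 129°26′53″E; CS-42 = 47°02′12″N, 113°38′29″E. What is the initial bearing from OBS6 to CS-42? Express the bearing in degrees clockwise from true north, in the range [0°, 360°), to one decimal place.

OBS6: φ = +52.84472°, λ = +129.44806°
CS-42: φ = +47.03667°, λ = +113.64139°
Δλ = -15.8067°
y = sin Δλ · cos φ₂ = -0.185644
x = cos φ₁ sin φ₂ − sin φ₁ cos φ₂ cos Δλ = -0.080657
θ = atan2(y, x) = -113.4835° → 246.5165° (mod 360°)

246.5°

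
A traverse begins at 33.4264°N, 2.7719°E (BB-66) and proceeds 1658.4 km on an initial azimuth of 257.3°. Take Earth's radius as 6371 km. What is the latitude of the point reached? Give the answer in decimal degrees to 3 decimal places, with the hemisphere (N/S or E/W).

29.018°N

δ = d/R = 1658.4/6371 = 0.260305 rad
φ₂ = arcsin(sin φ₁ cos δ + cos φ₁ sin δ cos θ)
   = arcsin(0.55087·0.96631 + 0.83459·0.25737·-0.21985) = 29.01797°
λ₂ = λ₁ + atan2(sin θ sin δ cos φ₁, cos δ − sin φ₁ sin φ₂) = -13.91377°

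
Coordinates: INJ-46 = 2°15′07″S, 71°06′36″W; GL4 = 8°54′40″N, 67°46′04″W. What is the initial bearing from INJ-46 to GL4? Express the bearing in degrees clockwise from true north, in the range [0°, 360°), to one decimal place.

16.6°

INJ-46: φ = -2.25194°, λ = -71.11000°
GL4: φ = +8.91111°, λ = -67.76778°
Δλ = 3.3422°
y = sin Δλ · cos φ₂ = 0.057596
x = cos φ₁ sin φ₂ − sin φ₁ cos φ₂ cos Δλ = 0.193536
θ = atan2(y, x) = 16.5729° → 16.5729° (mod 360°)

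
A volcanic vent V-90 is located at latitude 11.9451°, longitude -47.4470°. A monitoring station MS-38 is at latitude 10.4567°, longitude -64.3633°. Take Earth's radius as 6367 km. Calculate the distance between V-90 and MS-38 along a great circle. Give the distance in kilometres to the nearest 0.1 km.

1851.1 km

Δφ = -1.4884°,  Δλ = -16.9163°
a = sin²(Δφ/2) + cos φ₁ cos φ₂ sin²(Δλ/2) = 0.020983
c = 2·arcsin(√a) = 0.290735 rad = 16.6579°
d = R·c = 6367 × 0.290735 = 1851.1 km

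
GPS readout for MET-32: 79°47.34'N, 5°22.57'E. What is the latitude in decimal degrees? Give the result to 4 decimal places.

79.7890°N

79° + 47.34′/60 = 79 + 0.78900 = 79.7890°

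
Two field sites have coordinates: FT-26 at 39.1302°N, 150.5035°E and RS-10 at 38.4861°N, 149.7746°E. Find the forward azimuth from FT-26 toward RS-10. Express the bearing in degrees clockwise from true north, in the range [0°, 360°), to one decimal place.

221.6°

Δλ = -0.7289°
y = sin Δλ · cos φ₂ = -0.009958
x = cos φ₁ sin φ₂ − sin φ₁ cos φ₂ cos Δλ = -0.011201
θ = atan2(y, x) = -138.3639° → 221.6361° (mod 360°)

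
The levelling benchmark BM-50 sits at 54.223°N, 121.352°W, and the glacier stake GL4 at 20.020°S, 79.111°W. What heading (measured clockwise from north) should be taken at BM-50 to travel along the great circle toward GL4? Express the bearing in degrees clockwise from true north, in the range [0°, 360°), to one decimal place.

Δλ = 42.2410°
y = sin Δλ · cos φ₂ = 0.631629
x = cos φ₁ sin φ₂ − sin φ₁ cos φ₂ cos Δλ = -0.764478
θ = atan2(y, x) = 140.4357° → 140.4357° (mod 360°)

140.4°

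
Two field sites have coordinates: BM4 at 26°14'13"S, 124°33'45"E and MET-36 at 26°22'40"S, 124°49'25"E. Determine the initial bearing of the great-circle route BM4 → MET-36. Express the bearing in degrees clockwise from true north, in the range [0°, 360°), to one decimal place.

121.1°

BM4: φ = -26.23694°, λ = +124.56250°
MET-36: φ = -26.37778°, λ = +124.82361°
Δλ = 0.2611°
y = sin Δλ · cos φ₂ = 0.004083
x = cos φ₁ sin φ₂ − sin φ₁ cos φ₂ cos Δλ = -0.002462
θ = atan2(y, x) = 121.0922° → 121.0922° (mod 360°)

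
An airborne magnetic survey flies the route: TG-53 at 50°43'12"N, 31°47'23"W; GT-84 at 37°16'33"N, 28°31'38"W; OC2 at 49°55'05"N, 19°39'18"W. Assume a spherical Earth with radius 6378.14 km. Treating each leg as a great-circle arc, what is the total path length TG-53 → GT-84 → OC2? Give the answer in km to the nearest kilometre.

3095 km

TG-53: φ = +50.72000°, λ = -31.78972°
GT-84: φ = +37.27583°, λ = -28.52722°
OC2: φ = +49.91806°, λ = -19.65500°
TG-53→GT-84: c = 0.238131 rad, d = 1518.84 km
GT-84→OC2: c = 0.247102 rad, d = 1576.05 km
Total = 1518.84 + 1576.05 = 3094.89 km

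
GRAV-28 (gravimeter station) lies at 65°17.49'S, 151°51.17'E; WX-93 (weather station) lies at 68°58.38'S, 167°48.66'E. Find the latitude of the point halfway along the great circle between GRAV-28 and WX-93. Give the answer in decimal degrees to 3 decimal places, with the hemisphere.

GRAV-28: φ = -65.29150°, λ = +151.85283°
WX-93: φ = -68.97300°, λ = +167.81100°
Bx = cos φ₂ cos Δλ = 0.344980,  By = cos φ₂ sin Δλ = 0.098649
φₘ = atan2(sin φ₁ + sin φ₂, √((cos φ₁ + Bx)² + By²)) = -67.32999°
λₘ = λ₁ + atan2(By, cos φ₁ + Bx) = 159.21996°

67.330°S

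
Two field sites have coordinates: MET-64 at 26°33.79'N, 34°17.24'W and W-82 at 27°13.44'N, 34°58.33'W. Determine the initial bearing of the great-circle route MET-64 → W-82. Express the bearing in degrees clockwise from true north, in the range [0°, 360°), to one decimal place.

317.4°

MET-64: φ = +26.56317°, λ = -34.28733°
W-82: φ = +27.22400°, λ = -34.97217°
Δλ = -0.6848°
y = sin Δλ · cos φ₂ = -0.010628
x = cos φ₁ sin φ₂ − sin φ₁ cos φ₂ cos Δλ = 0.011562
θ = atan2(y, x) = -42.5909° → 317.4091° (mod 360°)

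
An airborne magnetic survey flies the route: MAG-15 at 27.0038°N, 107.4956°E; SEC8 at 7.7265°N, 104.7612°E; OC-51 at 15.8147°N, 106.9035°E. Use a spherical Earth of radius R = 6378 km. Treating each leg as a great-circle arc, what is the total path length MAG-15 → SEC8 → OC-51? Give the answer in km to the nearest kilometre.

3095 km

MAG-15→SEC8: c = 0.339484 rad, d = 2165.23 km
SEC8→OC-51: c = 0.145826 rad, d = 930.08 km
Total = 2165.23 + 930.08 = 3095.30 km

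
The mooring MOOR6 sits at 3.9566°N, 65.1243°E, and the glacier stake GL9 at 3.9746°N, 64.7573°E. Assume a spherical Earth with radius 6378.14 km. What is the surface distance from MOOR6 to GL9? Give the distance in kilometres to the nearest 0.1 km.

40.8 km

Δφ = 0.0180°,  Δλ = -0.3670°
a = sin²(Δφ/2) + cos φ₁ cos φ₂ sin²(Δλ/2) = 0.000010
c = 2·arcsin(√a) = 0.006398 rad = 0.3666°
d = R·c = 6378.14 × 0.006398 = 40.8 km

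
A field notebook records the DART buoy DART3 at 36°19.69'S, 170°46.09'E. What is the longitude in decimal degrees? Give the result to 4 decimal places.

170° + 46.09′/60 = 170 + 0.76817 = 170.7682°

170.7682°E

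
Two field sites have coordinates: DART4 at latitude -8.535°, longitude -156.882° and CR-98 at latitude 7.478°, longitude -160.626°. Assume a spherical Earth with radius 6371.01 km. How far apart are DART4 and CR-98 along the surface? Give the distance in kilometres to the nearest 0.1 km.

Δφ = 16.0130°,  Δλ = -3.7440°
a = sin²(Δφ/2) + cos φ₁ cos φ₂ sin²(Δλ/2) = 0.020447
c = 2·arcsin(√a) = 0.286968 rad = 16.4421°
d = R·c = 6371.01 × 0.286968 = 1828.3 km

1828.3 km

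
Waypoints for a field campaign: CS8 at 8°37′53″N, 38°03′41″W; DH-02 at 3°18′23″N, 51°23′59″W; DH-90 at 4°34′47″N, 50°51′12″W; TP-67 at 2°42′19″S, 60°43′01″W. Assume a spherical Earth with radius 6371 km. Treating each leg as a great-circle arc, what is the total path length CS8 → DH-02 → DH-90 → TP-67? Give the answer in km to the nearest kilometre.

CS8: φ = +8.63139°, λ = -38.06139°
DH-02: φ = +3.30639°, λ = -51.39972°
DH-90: φ = +4.57972°, λ = -50.85333°
TP-67: φ = -2.70528°, λ = -60.71694°
CS8→DH-02: c = 0.249407 rad, d = 1588.97 km
DH-02→DH-90: c = 0.024175 rad, d = 154.02 km
DH-90→TP-67: c = 0.213904 rad, d = 1362.78 km
Total = 1588.97 + 154.02 + 1362.78 = 3105.77 km

3106 km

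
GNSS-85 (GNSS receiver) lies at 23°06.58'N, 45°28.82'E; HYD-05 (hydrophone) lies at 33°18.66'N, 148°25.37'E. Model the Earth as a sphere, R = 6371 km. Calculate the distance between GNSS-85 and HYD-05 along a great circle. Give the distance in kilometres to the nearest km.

GNSS-85: φ = +23.10967°, λ = +45.48033°
HYD-05: φ = +33.31100°, λ = +148.42283°
Δφ = 10.2013°,  Δλ = 102.9425°
a = sin²(Δφ/2) + cos φ₁ cos φ₂ sin²(Δλ/2) = 0.478302
c = 2·arcsin(√a) = 1.527387 rad = 87.5129°
d = R·c = 6371 × 1.527387 = 9731.0 km

9731 km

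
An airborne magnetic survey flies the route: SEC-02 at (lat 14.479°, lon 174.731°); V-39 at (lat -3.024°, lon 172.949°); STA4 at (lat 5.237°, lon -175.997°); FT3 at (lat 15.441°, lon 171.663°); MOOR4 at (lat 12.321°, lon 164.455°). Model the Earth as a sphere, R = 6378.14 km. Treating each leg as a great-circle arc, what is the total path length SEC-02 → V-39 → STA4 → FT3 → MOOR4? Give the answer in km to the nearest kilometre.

SEC-02→V-39: c = 0.307036 rad, d = 1958.32 km
V-39→STA4: c = 0.240689 rad, d = 1535.15 km
STA4→FT3: c = 0.276537 rad, d = 1763.79 km
FT3→MOOR4: c = 0.133699 rad, d = 852.75 km
Total = 1958.32 + 1535.15 + 1763.79 + 852.75 = 6110.01 km

6110 km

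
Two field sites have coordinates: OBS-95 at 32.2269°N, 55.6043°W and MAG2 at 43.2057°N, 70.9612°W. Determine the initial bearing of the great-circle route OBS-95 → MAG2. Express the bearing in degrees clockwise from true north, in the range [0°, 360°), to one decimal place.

316.6°

Δλ = -15.3569°
y = sin Δλ · cos φ₂ = -0.193035
x = cos φ₁ sin φ₂ − sin φ₁ cos φ₂ cos Δλ = 0.204324
θ = atan2(y, x) = -43.3726° → 316.6274° (mod 360°)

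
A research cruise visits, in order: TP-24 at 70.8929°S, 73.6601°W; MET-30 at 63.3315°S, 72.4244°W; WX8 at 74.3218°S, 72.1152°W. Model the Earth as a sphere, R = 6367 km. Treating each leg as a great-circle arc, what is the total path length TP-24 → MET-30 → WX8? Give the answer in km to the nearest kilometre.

2063 km

TP-24→MET-30: c = 0.132231 rad, d = 841.91 km
MET-30→WX8: c = 0.191826 rad, d = 1221.36 km
Total = 841.91 + 1221.36 = 2063.27 km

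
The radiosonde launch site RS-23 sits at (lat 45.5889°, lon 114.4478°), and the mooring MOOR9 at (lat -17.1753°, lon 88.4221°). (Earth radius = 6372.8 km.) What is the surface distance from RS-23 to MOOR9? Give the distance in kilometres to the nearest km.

7458 km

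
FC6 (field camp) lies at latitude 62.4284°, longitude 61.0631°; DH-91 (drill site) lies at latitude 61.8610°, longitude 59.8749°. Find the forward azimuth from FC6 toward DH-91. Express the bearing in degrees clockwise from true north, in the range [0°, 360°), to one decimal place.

Δλ = -1.1882°
y = sin Δλ · cos φ₂ = -0.009780
x = cos φ₁ sin φ₂ − sin φ₁ cos φ₂ cos Δλ = -0.009813
θ = atan2(y, x) = -135.0975° → 224.9025° (mod 360°)

224.9°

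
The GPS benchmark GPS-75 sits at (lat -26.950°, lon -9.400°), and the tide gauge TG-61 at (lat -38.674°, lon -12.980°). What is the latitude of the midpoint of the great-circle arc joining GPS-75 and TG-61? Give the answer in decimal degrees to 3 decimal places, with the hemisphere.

Bx = cos φ₂ cos Δλ = 0.779191,  By = cos φ₂ sin Δλ = -0.048749
φₘ = atan2(sin φ₁ + sin φ₂, √((cos φ₁ + Bx)² + By²)) = -32.82468°
λₘ = λ₁ + atan2(By, cos φ₁ + Bx) = -11.07147°

32.825°S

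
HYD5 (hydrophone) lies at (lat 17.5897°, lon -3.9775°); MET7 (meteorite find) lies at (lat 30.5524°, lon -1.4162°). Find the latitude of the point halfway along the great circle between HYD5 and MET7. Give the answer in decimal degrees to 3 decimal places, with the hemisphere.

24.076°N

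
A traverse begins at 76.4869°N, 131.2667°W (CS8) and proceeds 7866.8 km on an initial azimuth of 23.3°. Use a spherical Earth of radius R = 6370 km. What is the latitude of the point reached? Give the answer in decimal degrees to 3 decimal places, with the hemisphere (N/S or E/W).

δ = d/R = 7866.8/6370 = 1.234976 rad
φ₂ = arcsin(sin φ₁ cos δ + cos φ₁ sin δ cos θ)
   = arcsin(0.97232·0.32954 + 0.23367·0.94414·0.91845) = 31.53663°
λ₂ = λ₁ + atan2(sin θ sin δ cos φ₁, cos δ − sin φ₁ sin φ₂) = 22.74645°

31.537°N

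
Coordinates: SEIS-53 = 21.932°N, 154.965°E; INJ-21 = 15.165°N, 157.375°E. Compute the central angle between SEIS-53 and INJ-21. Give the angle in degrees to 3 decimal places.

Δφ = -6.7670°,  Δλ = 2.4100°
a = sin²(Δφ/2) + cos φ₁ cos φ₂ sin²(Δλ/2) = 0.003879
c = 2·arcsin(√a) = 0.124647 rad = 7.1417°

7.142°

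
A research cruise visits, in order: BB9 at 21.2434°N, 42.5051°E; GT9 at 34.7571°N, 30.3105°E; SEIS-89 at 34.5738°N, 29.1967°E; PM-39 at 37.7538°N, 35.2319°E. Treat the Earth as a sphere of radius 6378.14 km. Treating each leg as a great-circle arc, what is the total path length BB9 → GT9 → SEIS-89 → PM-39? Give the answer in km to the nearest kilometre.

2671 km

BB9→GT9: c = 0.301017 rad, d = 1919.93 km
GT9→SEIS-89: c = 0.016306 rad, d = 104.00 km
SEIS-89→PM-39: c = 0.101514 rad, d = 647.47 km
Total = 1919.93 + 104.00 + 647.47 = 2671.39 km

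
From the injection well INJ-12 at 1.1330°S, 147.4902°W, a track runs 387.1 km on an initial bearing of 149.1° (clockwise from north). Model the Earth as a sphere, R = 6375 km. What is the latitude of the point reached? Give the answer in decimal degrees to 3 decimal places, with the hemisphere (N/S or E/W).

4.117°S

δ = d/R = 387.1/6375 = 0.060722 rad
φ₂ = arcsin(sin φ₁ cos δ + cos φ₁ sin δ cos θ)
   = arcsin(-0.01977·0.99816 + 0.99980·0.06068·-0.85806) = -4.11725°
λ₂ = λ₁ + atan2(sin θ sin δ cos φ₁, cos δ − sin φ₁ sin φ₂) = -145.69973°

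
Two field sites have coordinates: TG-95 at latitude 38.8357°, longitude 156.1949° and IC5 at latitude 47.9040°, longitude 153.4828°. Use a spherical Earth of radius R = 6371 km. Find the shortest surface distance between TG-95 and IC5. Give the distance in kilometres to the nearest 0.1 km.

1031.7 km

Δφ = 9.0683°,  Δλ = -2.7121°
a = sin²(Δφ/2) + cos φ₁ cos φ₂ sin²(Δλ/2) = 0.006542
c = 2·arcsin(√a) = 0.161941 rad = 9.2785°
d = R·c = 6371 × 0.161941 = 1031.7 km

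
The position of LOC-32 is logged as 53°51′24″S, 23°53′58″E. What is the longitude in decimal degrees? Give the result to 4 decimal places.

23.8994°E

23° + 53′/60 + 58″/3600 = 23 + 0.88333 + 0.01611 = 23.8994°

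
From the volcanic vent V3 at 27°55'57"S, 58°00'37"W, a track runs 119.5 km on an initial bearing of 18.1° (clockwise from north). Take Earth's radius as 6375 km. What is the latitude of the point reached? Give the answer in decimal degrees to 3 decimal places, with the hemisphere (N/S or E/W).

V3: φ = -27.93250°, λ = -58.01028°
δ = d/R = 119.5/6375 = 0.018745 rad
φ₂ = arcsin(sin φ₁ cos δ + cos φ₁ sin δ cos θ)
   = arcsin(-0.46843·0.99982 + 0.88350·0.01874·0.95052) = -26.91113°
λ₂ = λ₁ + atan2(sin θ sin δ cos φ₁, cos δ − sin φ₁ sin φ₂) = -57.63610°

26.911°S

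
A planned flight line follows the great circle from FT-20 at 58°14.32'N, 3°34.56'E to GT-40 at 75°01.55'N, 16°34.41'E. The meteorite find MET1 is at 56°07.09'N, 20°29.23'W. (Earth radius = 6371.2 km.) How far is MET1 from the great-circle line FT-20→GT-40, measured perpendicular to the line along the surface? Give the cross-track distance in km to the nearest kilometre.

1438 km

FT-20: φ = +58.23867°, λ = +3.57600°
GT-40: φ = +75.02583°, λ = +16.57350°
MET1: φ = +56.11817°, λ = -20.48717°
δ₁₃ = central angle FT-20→MET1 = 0.229354 rad  (haversine)
θ₁₃ = bearing FT-20→MET1 = 271.056°,  θ₁₂ = bearing FT-20→GT-40 = 11.165°
dₓₜ = R·arcsin(sin δ₁₃ · sin(θ₁₃ − θ₁₂)) = 6371.2·arcsin(0.22735·sin(259.892°)) = -1438.180 km
|dₓₜ| = 1438.180 km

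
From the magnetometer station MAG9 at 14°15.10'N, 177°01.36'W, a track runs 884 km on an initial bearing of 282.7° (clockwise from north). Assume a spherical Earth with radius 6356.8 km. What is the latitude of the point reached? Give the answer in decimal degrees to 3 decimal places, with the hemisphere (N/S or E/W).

MAG9: φ = +14.25167°, λ = -177.02267°
δ = d/R = 884/6356.8 = 0.139064 rad
φ₂ = arcsin(sin φ₁ cos δ + cos φ₁ sin δ cos θ)
   = arcsin(0.24618·0.99035 + 0.96922·0.13862·0.21985) = 15.86318°
λ₂ = λ₁ + atan2(sin θ sin δ cos φ₁, cos δ − sin φ₁ sin φ₂) = 174.89603°

15.863°N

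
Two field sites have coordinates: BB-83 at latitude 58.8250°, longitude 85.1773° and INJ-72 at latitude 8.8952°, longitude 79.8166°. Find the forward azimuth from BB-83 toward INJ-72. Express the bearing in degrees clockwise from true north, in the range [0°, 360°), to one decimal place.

Δλ = -5.3607°
y = sin Δλ · cos φ₂ = -0.092302
x = cos φ₁ sin φ₂ − sin φ₁ cos φ₂ cos Δλ = -0.761559
θ = atan2(y, x) = -173.0894° → 186.9106° (mod 360°)

186.9°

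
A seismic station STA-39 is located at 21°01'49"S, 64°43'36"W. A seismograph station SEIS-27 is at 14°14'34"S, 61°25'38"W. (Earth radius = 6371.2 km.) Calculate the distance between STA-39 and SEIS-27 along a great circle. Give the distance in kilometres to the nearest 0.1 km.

831.7 km

STA-39: φ = -21.03028°, λ = -64.72667°
SEIS-27: φ = -14.24278°, λ = -61.42722°
Δφ = 6.7875°,  Δλ = 3.2994°
a = sin²(Δφ/2) + cos φ₁ cos φ₂ sin²(Δλ/2) = 0.004254
c = 2·arcsin(√a) = 0.130541 rad = 7.4794°
d = R·c = 6371.2 × 0.130541 = 831.7 km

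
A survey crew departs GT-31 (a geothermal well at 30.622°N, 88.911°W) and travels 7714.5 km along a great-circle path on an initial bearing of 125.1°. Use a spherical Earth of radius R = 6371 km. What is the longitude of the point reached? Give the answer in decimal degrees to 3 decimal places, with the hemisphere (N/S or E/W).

δ = d/R = 7714.5/6371 = 1.210877 rad
φ₂ = arcsin(sin φ₁ cos δ + cos φ₁ sin δ cos θ)
   = arcsin(0.50937·0.35220 + 0.86055·0.93593·-0.57501) = -16.48196°
λ₂ = λ₁ + atan2(sin θ sin δ cos φ₁, cos δ − sin φ₁ sin φ₂) = -35.92011°

35.920°W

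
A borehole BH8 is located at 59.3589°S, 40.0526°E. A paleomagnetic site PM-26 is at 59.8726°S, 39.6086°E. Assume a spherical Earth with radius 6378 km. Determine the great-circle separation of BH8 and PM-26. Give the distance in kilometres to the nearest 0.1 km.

62.4 km

Δφ = -0.5137°,  Δλ = -0.4440°
a = sin²(Δφ/2) + cos φ₁ cos φ₂ sin²(Δλ/2) = 0.000024
c = 2·arcsin(√a) = 0.009785 rad = 0.5606°
d = R·c = 6378 × 0.009785 = 62.4 km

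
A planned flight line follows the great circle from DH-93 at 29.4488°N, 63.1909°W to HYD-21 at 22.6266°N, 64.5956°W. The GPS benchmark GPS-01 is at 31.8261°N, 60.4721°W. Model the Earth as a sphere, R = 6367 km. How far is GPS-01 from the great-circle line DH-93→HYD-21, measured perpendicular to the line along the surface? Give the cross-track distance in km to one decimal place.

202.1 km

δ₁₃ = central angle DH-93→GPS-01 = 0.058206 rad  (haversine)
θ₁₃ = bearing DH-93→GPS-01 = 43.853°,  θ₁₂ = bearing DH-93→HYD-21 = 190.797°
dₓₜ = R·arcsin(sin δ₁₃ · sin(θ₁₃ − θ₁₂)) = 6367·arcsin(0.05817·sin(-146.944°)) = -202.064 km
|dₓₜ| = 202.064 km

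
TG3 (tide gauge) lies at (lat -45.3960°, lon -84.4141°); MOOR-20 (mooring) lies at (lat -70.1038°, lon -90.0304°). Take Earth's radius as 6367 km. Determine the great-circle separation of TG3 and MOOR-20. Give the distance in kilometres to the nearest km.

2763 km

Δφ = -24.7078°,  Δλ = -5.6163°
a = sin²(Δφ/2) + cos φ₁ cos φ₂ sin²(Δλ/2) = 0.046348
c = 2·arcsin(√a) = 0.433969 rad = 24.8646°
d = R·c = 6367 × 0.433969 = 2763.1 km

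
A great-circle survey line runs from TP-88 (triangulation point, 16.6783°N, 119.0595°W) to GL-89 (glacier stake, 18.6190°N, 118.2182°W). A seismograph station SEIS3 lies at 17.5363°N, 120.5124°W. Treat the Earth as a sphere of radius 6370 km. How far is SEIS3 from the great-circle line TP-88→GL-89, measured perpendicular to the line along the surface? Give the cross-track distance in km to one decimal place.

178.9 km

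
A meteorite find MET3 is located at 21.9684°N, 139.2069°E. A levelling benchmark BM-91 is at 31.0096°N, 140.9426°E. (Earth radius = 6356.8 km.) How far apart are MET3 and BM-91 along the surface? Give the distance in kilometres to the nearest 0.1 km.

Δφ = 9.0412°,  Δλ = 1.7357°
a = sin²(Δφ/2) + cos φ₁ cos φ₂ sin²(Δλ/2) = 0.006395
c = 2·arcsin(√a) = 0.160103 rad = 9.1732°
d = R·c = 6356.8 × 0.160103 = 1017.7 km

1017.7 km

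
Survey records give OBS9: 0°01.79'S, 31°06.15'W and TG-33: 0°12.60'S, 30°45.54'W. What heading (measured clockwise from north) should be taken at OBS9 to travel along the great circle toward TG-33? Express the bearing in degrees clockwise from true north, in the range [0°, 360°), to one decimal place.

OBS9: φ = -0.02983°, λ = -31.10250°
TG-33: φ = -0.21000°, λ = -30.75900°
Δλ = 0.3435°
y = sin Δλ · cos φ₂ = 0.005995
x = cos φ₁ sin φ₂ − sin φ₁ cos φ₂ cos Δλ = -0.003145
θ = atan2(y, x) = 117.6775° → 117.6775° (mod 360°)

117.7°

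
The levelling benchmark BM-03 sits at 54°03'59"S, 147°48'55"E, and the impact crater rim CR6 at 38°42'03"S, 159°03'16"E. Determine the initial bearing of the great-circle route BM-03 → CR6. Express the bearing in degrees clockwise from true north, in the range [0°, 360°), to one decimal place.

31.0°

BM-03: φ = -54.06639°, λ = +147.81528°
CR6: φ = -38.70083°, λ = +159.05444°
Δλ = 11.2392°
y = sin Δλ · cos φ₂ = 0.152108
x = cos φ₁ sin φ₂ − sin φ₁ cos φ₂ cos Δλ = 0.252858
θ = atan2(y, x) = 31.0292° → 31.0292° (mod 360°)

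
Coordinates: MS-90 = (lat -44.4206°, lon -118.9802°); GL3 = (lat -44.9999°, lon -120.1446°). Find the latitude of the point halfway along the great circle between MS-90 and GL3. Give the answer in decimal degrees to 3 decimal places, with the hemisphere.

44.712°S

Bx = cos φ₂ cos Δλ = 0.706962,  By = cos φ₂ sin Δλ = -0.014369
φₘ = atan2(sin φ₁ + sin φ₂, √((cos φ₁ + Bx)² + By²)) = -44.71173°
λₘ = λ₁ + atan2(By, cos φ₁ + Bx) = -119.55949°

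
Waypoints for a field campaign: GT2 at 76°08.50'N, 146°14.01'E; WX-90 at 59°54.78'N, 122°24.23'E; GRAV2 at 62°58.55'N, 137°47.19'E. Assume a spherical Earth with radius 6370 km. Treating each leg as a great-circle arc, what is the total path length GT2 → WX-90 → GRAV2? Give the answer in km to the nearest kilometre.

2907 km

GT2: φ = +76.14167°, λ = +146.23350°
WX-90: φ = +59.91300°, λ = +122.40383°
GRAV2: φ = +62.97583°, λ = +137.78650°
GT2→WX-90: c = 0.317824 rad, d = 2024.54 km
WX-90→GRAV2: c = 0.138592 rad, d = 882.83 km
Total = 2024.54 + 882.83 = 2907.37 km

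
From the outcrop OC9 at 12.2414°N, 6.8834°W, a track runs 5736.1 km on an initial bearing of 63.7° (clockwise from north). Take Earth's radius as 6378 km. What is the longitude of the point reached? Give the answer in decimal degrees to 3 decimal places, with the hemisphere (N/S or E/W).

δ = d/R = 5736.1/6378 = 0.899357 rad
φ₂ = arcsin(sin φ₁ cos δ + cos φ₁ sin δ cos θ)
   = arcsin(0.21203·0.62211 + 0.97726·0.78293·0.44307) = 28.09354°
λ₂ = λ₁ + atan2(sin θ sin δ cos φ₁, cos δ − sin φ₁ sin φ₂) = 45.83084°

45.831°E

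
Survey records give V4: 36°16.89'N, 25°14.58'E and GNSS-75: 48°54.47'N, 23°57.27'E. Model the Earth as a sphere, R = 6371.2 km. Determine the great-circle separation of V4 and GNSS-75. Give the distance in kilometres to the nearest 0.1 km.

1407.9 km

V4: φ = +36.28150°, λ = +25.24300°
GNSS-75: φ = +48.90783°, λ = +23.95450°
Δφ = 12.6263°,  Δλ = -1.2885°
a = sin²(Δφ/2) + cos φ₁ cos φ₂ sin²(Δλ/2) = 0.012159
c = 2·arcsin(√a) = 0.220983 rad = 12.6614°
d = R·c = 6371.2 × 0.220983 = 1407.9 km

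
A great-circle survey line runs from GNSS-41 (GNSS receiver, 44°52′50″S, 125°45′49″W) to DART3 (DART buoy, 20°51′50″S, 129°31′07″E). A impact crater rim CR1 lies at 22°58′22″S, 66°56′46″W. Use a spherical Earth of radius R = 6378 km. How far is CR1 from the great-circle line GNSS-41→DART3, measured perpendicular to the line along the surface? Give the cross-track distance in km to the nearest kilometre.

1794 km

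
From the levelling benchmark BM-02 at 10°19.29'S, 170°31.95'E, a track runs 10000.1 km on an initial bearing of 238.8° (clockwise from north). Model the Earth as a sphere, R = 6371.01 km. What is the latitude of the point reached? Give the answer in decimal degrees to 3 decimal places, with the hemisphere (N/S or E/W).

BM-02: φ = -10.32150°, λ = +170.53250°
δ = d/R = 10000.1/6371.01 = 1.569626 rad
φ₂ = arcsin(sin φ₁ cos δ + cos φ₁ sin δ cos θ)
   = arcsin(-0.17917·0.00117 + 0.98382·1.00000·-0.51803) = -30.65408°
λ₂ = λ₁ + atan2(sin θ sin δ cos φ₁, cos δ − sin φ₁ sin φ₂) = 74.41583°

30.654°S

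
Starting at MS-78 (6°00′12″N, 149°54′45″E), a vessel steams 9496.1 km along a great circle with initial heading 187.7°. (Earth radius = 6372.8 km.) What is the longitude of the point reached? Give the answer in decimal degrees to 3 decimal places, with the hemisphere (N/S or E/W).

113.862°E

MS-78: φ = +6.00333°, λ = +149.91250°
δ = d/R = 9496.1/6372.8 = 1.490099 rad
φ₂ = arcsin(sin φ₁ cos δ + cos φ₁ sin δ cos θ)
   = arcsin(0.10459·0.08061 + 0.99452·0.99675·-0.99098) = -76.88345°
λ₂ = λ₁ + atan2(sin θ sin δ cos φ₁, cos δ − sin φ₁ sin φ₂) = 113.86176°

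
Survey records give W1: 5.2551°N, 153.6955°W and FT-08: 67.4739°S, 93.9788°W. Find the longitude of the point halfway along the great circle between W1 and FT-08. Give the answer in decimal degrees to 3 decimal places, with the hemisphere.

Bx = cos φ₂ cos Δλ = 0.193190,  By = cos φ₂ sin Δλ = 0.330827
φₘ = atan2(sin φ₁ + sin φ₂, √((cos φ₁ + Bx)² + By²)) = -33.98938°
λₘ = λ₁ + atan2(By, cos φ₁ + Bx) = -138.14667°

138.147°W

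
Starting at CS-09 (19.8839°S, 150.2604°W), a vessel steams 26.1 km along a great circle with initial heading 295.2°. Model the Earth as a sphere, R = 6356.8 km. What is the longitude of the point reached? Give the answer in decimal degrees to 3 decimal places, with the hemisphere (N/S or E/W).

150.487°W

δ = d/R = 26.1/6356.8 = 0.004106 rad
φ₂ = arcsin(sin φ₁ cos δ + cos φ₁ sin δ cos θ)
   = arcsin(-0.34012·0.99999 + 0.94038·0.00411·0.42578) = -19.78359°
λ₂ = λ₁ + atan2(sin θ sin δ cos φ₁, cos δ − sin φ₁ sin φ₂) = -150.48661°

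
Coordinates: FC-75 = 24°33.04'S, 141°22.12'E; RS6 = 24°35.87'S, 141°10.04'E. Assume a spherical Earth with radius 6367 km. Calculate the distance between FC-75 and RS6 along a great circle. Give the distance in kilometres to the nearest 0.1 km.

21.0 km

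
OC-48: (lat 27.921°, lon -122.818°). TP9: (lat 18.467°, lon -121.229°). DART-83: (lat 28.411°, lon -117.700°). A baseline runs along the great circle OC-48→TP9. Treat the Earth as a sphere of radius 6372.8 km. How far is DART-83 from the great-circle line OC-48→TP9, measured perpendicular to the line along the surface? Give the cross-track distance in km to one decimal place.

504.5 km

δ₁₃ = central angle OC-48→DART-83 = 0.079205 rad  (haversine)
θ₁₃ = bearing OC-48→DART-83 = 82.597°,  θ₁₂ = bearing OC-48→TP9 = 170.893°
dₓₜ = R·arcsin(sin δ₁₃ · sin(θ₁₃ − θ₁₂)) = 6372.8·arcsin(0.07912·sin(-88.296°)) = -504.534 km
|dₓₜ| = 504.534 km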